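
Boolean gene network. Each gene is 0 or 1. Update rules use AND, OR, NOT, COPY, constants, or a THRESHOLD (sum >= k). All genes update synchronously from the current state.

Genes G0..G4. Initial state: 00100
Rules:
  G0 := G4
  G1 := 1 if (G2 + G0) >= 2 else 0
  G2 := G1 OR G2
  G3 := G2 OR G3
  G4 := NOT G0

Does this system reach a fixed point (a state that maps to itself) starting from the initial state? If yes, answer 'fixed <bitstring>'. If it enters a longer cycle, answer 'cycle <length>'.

Step 0: 00100
Step 1: G0=G4=0 G1=(1+0>=2)=0 G2=G1|G2=0|1=1 G3=G2|G3=1|0=1 G4=NOT G0=NOT 0=1 -> 00111
Step 2: G0=G4=1 G1=(1+0>=2)=0 G2=G1|G2=0|1=1 G3=G2|G3=1|1=1 G4=NOT G0=NOT 0=1 -> 10111
Step 3: G0=G4=1 G1=(1+1>=2)=1 G2=G1|G2=0|1=1 G3=G2|G3=1|1=1 G4=NOT G0=NOT 1=0 -> 11110
Step 4: G0=G4=0 G1=(1+1>=2)=1 G2=G1|G2=1|1=1 G3=G2|G3=1|1=1 G4=NOT G0=NOT 1=0 -> 01110
Step 5: G0=G4=0 G1=(1+0>=2)=0 G2=G1|G2=1|1=1 G3=G2|G3=1|1=1 G4=NOT G0=NOT 0=1 -> 00111
Cycle of length 4 starting at step 1 -> no fixed point

Answer: cycle 4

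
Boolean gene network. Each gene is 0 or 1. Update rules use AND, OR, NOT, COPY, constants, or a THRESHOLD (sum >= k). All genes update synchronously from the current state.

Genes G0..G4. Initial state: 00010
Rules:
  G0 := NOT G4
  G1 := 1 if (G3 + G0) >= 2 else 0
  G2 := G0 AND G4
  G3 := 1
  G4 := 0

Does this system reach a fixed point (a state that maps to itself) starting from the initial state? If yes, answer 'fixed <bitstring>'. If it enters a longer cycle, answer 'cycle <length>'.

Answer: fixed 11010

Derivation:
Step 0: 00010
Step 1: G0=NOT G4=NOT 0=1 G1=(1+0>=2)=0 G2=G0&G4=0&0=0 G3=1(const) G4=0(const) -> 10010
Step 2: G0=NOT G4=NOT 0=1 G1=(1+1>=2)=1 G2=G0&G4=1&0=0 G3=1(const) G4=0(const) -> 11010
Step 3: G0=NOT G4=NOT 0=1 G1=(1+1>=2)=1 G2=G0&G4=1&0=0 G3=1(const) G4=0(const) -> 11010
Fixed point reached at step 2: 11010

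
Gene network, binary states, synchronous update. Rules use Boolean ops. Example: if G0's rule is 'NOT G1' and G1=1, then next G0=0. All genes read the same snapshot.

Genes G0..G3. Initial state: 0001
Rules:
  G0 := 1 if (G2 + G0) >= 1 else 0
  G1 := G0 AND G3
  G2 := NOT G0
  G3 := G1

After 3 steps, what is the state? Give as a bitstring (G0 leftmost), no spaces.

Step 1: G0=(0+0>=1)=0 G1=G0&G3=0&1=0 G2=NOT G0=NOT 0=1 G3=G1=0 -> 0010
Step 2: G0=(1+0>=1)=1 G1=G0&G3=0&0=0 G2=NOT G0=NOT 0=1 G3=G1=0 -> 1010
Step 3: G0=(1+1>=1)=1 G1=G0&G3=1&0=0 G2=NOT G0=NOT 1=0 G3=G1=0 -> 1000

1000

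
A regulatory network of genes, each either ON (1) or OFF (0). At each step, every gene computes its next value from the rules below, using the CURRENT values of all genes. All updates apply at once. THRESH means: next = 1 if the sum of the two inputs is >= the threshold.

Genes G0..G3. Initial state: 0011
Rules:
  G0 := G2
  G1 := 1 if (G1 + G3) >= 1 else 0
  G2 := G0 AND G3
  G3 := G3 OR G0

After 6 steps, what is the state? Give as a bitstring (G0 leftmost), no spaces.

Step 1: G0=G2=1 G1=(0+1>=1)=1 G2=G0&G3=0&1=0 G3=G3|G0=1|0=1 -> 1101
Step 2: G0=G2=0 G1=(1+1>=1)=1 G2=G0&G3=1&1=1 G3=G3|G0=1|1=1 -> 0111
Step 3: G0=G2=1 G1=(1+1>=1)=1 G2=G0&G3=0&1=0 G3=G3|G0=1|0=1 -> 1101
Step 4: G0=G2=0 G1=(1+1>=1)=1 G2=G0&G3=1&1=1 G3=G3|G0=1|1=1 -> 0111
Step 5: G0=G2=1 G1=(1+1>=1)=1 G2=G0&G3=0&1=0 G3=G3|G0=1|0=1 -> 1101
Step 6: G0=G2=0 G1=(1+1>=1)=1 G2=G0&G3=1&1=1 G3=G3|G0=1|1=1 -> 0111

0111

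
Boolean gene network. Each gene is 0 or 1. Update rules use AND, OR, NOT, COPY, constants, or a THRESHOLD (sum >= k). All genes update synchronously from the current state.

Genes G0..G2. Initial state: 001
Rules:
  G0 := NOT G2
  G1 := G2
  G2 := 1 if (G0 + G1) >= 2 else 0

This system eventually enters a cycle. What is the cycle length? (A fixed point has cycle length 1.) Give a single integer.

Step 0: 001
Step 1: G0=NOT G2=NOT 1=0 G1=G2=1 G2=(0+0>=2)=0 -> 010
Step 2: G0=NOT G2=NOT 0=1 G1=G2=0 G2=(0+1>=2)=0 -> 100
Step 3: G0=NOT G2=NOT 0=1 G1=G2=0 G2=(1+0>=2)=0 -> 100
State from step 3 equals state from step 2 -> cycle length 1

Answer: 1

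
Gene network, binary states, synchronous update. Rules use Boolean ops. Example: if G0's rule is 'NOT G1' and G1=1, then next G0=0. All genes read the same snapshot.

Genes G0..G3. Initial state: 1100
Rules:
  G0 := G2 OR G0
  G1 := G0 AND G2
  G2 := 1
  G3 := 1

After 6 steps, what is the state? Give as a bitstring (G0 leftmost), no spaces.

Step 1: G0=G2|G0=0|1=1 G1=G0&G2=1&0=0 G2=1(const) G3=1(const) -> 1011
Step 2: G0=G2|G0=1|1=1 G1=G0&G2=1&1=1 G2=1(const) G3=1(const) -> 1111
Step 3: G0=G2|G0=1|1=1 G1=G0&G2=1&1=1 G2=1(const) G3=1(const) -> 1111
Step 4: G0=G2|G0=1|1=1 G1=G0&G2=1&1=1 G2=1(const) G3=1(const) -> 1111
Step 5: G0=G2|G0=1|1=1 G1=G0&G2=1&1=1 G2=1(const) G3=1(const) -> 1111
Step 6: G0=G2|G0=1|1=1 G1=G0&G2=1&1=1 G2=1(const) G3=1(const) -> 1111

1111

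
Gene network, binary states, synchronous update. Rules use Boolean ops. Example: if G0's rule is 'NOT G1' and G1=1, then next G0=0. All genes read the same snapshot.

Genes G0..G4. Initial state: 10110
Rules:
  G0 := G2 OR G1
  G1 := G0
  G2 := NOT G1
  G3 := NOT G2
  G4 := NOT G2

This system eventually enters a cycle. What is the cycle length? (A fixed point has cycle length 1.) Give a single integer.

Answer: 1

Derivation:
Step 0: 10110
Step 1: G0=G2|G1=1|0=1 G1=G0=1 G2=NOT G1=NOT 0=1 G3=NOT G2=NOT 1=0 G4=NOT G2=NOT 1=0 -> 11100
Step 2: G0=G2|G1=1|1=1 G1=G0=1 G2=NOT G1=NOT 1=0 G3=NOT G2=NOT 1=0 G4=NOT G2=NOT 1=0 -> 11000
Step 3: G0=G2|G1=0|1=1 G1=G0=1 G2=NOT G1=NOT 1=0 G3=NOT G2=NOT 0=1 G4=NOT G2=NOT 0=1 -> 11011
Step 4: G0=G2|G1=0|1=1 G1=G0=1 G2=NOT G1=NOT 1=0 G3=NOT G2=NOT 0=1 G4=NOT G2=NOT 0=1 -> 11011
State from step 4 equals state from step 3 -> cycle length 1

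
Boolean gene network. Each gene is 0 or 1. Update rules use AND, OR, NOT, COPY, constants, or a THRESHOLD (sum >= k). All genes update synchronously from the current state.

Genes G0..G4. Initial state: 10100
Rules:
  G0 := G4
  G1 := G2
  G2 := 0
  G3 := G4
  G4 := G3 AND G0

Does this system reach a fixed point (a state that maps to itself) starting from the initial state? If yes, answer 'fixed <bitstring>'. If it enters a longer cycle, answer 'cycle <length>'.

Step 0: 10100
Step 1: G0=G4=0 G1=G2=1 G2=0(const) G3=G4=0 G4=G3&G0=0&1=0 -> 01000
Step 2: G0=G4=0 G1=G2=0 G2=0(const) G3=G4=0 G4=G3&G0=0&0=0 -> 00000
Step 3: G0=G4=0 G1=G2=0 G2=0(const) G3=G4=0 G4=G3&G0=0&0=0 -> 00000
Fixed point reached at step 2: 00000

Answer: fixed 00000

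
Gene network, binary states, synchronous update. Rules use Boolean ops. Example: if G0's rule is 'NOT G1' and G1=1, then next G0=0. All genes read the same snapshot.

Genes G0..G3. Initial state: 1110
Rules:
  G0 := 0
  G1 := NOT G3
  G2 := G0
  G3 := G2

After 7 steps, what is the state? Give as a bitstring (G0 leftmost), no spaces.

Step 1: G0=0(const) G1=NOT G3=NOT 0=1 G2=G0=1 G3=G2=1 -> 0111
Step 2: G0=0(const) G1=NOT G3=NOT 1=0 G2=G0=0 G3=G2=1 -> 0001
Step 3: G0=0(const) G1=NOT G3=NOT 1=0 G2=G0=0 G3=G2=0 -> 0000
Step 4: G0=0(const) G1=NOT G3=NOT 0=1 G2=G0=0 G3=G2=0 -> 0100
Step 5: G0=0(const) G1=NOT G3=NOT 0=1 G2=G0=0 G3=G2=0 -> 0100
Step 6: G0=0(const) G1=NOT G3=NOT 0=1 G2=G0=0 G3=G2=0 -> 0100
Step 7: G0=0(const) G1=NOT G3=NOT 0=1 G2=G0=0 G3=G2=0 -> 0100

0100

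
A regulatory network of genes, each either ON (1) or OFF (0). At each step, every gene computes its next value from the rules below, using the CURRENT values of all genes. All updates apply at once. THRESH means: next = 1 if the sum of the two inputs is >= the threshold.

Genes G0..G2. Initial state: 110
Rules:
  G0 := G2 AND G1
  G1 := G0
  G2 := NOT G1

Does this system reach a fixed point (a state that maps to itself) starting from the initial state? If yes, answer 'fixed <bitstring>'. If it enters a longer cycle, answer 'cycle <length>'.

Step 0: 110
Step 1: G0=G2&G1=0&1=0 G1=G0=1 G2=NOT G1=NOT 1=0 -> 010
Step 2: G0=G2&G1=0&1=0 G1=G0=0 G2=NOT G1=NOT 1=0 -> 000
Step 3: G0=G2&G1=0&0=0 G1=G0=0 G2=NOT G1=NOT 0=1 -> 001
Step 4: G0=G2&G1=1&0=0 G1=G0=0 G2=NOT G1=NOT 0=1 -> 001
Fixed point reached at step 3: 001

Answer: fixed 001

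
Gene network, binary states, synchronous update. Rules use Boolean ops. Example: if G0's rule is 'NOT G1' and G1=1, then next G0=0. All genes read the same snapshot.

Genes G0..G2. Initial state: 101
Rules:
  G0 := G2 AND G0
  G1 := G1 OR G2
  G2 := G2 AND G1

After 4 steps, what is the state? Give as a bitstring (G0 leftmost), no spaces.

Step 1: G0=G2&G0=1&1=1 G1=G1|G2=0|1=1 G2=G2&G1=1&0=0 -> 110
Step 2: G0=G2&G0=0&1=0 G1=G1|G2=1|0=1 G2=G2&G1=0&1=0 -> 010
Step 3: G0=G2&G0=0&0=0 G1=G1|G2=1|0=1 G2=G2&G1=0&1=0 -> 010
Step 4: G0=G2&G0=0&0=0 G1=G1|G2=1|0=1 G2=G2&G1=0&1=0 -> 010

010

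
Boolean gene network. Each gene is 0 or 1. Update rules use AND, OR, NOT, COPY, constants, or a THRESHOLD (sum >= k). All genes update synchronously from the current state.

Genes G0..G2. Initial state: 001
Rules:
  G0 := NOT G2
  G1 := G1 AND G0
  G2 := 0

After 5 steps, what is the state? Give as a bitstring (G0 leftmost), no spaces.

Step 1: G0=NOT G2=NOT 1=0 G1=G1&G0=0&0=0 G2=0(const) -> 000
Step 2: G0=NOT G2=NOT 0=1 G1=G1&G0=0&0=0 G2=0(const) -> 100
Step 3: G0=NOT G2=NOT 0=1 G1=G1&G0=0&1=0 G2=0(const) -> 100
Step 4: G0=NOT G2=NOT 0=1 G1=G1&G0=0&1=0 G2=0(const) -> 100
Step 5: G0=NOT G2=NOT 0=1 G1=G1&G0=0&1=0 G2=0(const) -> 100

100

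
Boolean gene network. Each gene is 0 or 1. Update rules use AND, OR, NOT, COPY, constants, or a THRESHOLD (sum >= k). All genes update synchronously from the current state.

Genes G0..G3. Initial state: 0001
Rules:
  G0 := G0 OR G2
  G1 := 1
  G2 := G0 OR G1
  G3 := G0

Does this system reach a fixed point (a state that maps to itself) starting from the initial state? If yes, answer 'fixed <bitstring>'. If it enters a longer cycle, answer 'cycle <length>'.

Answer: fixed 1111

Derivation:
Step 0: 0001
Step 1: G0=G0|G2=0|0=0 G1=1(const) G2=G0|G1=0|0=0 G3=G0=0 -> 0100
Step 2: G0=G0|G2=0|0=0 G1=1(const) G2=G0|G1=0|1=1 G3=G0=0 -> 0110
Step 3: G0=G0|G2=0|1=1 G1=1(const) G2=G0|G1=0|1=1 G3=G0=0 -> 1110
Step 4: G0=G0|G2=1|1=1 G1=1(const) G2=G0|G1=1|1=1 G3=G0=1 -> 1111
Step 5: G0=G0|G2=1|1=1 G1=1(const) G2=G0|G1=1|1=1 G3=G0=1 -> 1111
Fixed point reached at step 4: 1111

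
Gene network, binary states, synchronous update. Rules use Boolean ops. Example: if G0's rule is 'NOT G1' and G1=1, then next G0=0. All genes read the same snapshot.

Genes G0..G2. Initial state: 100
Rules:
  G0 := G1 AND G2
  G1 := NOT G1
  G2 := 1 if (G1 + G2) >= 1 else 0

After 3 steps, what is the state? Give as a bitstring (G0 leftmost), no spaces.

Step 1: G0=G1&G2=0&0=0 G1=NOT G1=NOT 0=1 G2=(0+0>=1)=0 -> 010
Step 2: G0=G1&G2=1&0=0 G1=NOT G1=NOT 1=0 G2=(1+0>=1)=1 -> 001
Step 3: G0=G1&G2=0&1=0 G1=NOT G1=NOT 0=1 G2=(0+1>=1)=1 -> 011

011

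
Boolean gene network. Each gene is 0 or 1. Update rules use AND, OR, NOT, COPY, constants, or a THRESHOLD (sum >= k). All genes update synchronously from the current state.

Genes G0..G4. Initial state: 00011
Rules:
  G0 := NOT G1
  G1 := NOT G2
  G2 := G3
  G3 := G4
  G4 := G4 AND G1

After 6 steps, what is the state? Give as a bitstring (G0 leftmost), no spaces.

Step 1: G0=NOT G1=NOT 0=1 G1=NOT G2=NOT 0=1 G2=G3=1 G3=G4=1 G4=G4&G1=1&0=0 -> 11110
Step 2: G0=NOT G1=NOT 1=0 G1=NOT G2=NOT 1=0 G2=G3=1 G3=G4=0 G4=G4&G1=0&1=0 -> 00100
Step 3: G0=NOT G1=NOT 0=1 G1=NOT G2=NOT 1=0 G2=G3=0 G3=G4=0 G4=G4&G1=0&0=0 -> 10000
Step 4: G0=NOT G1=NOT 0=1 G1=NOT G2=NOT 0=1 G2=G3=0 G3=G4=0 G4=G4&G1=0&0=0 -> 11000
Step 5: G0=NOT G1=NOT 1=0 G1=NOT G2=NOT 0=1 G2=G3=0 G3=G4=0 G4=G4&G1=0&1=0 -> 01000
Step 6: G0=NOT G1=NOT 1=0 G1=NOT G2=NOT 0=1 G2=G3=0 G3=G4=0 G4=G4&G1=0&1=0 -> 01000

01000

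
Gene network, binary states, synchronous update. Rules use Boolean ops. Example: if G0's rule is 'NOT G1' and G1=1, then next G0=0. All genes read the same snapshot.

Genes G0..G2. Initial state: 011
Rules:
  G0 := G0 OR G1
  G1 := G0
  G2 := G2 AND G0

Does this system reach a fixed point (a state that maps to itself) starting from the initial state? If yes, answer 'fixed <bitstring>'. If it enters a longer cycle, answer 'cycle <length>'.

Step 0: 011
Step 1: G0=G0|G1=0|1=1 G1=G0=0 G2=G2&G0=1&0=0 -> 100
Step 2: G0=G0|G1=1|0=1 G1=G0=1 G2=G2&G0=0&1=0 -> 110
Step 3: G0=G0|G1=1|1=1 G1=G0=1 G2=G2&G0=0&1=0 -> 110
Fixed point reached at step 2: 110

Answer: fixed 110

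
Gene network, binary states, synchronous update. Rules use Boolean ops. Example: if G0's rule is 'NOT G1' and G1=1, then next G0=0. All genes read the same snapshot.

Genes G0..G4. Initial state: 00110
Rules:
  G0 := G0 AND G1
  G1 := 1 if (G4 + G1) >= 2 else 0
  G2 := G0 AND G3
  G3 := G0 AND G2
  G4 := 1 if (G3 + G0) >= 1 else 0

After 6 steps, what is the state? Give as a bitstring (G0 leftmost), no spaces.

Step 1: G0=G0&G1=0&0=0 G1=(0+0>=2)=0 G2=G0&G3=0&1=0 G3=G0&G2=0&1=0 G4=(1+0>=1)=1 -> 00001
Step 2: G0=G0&G1=0&0=0 G1=(1+0>=2)=0 G2=G0&G3=0&0=0 G3=G0&G2=0&0=0 G4=(0+0>=1)=0 -> 00000
Step 3: G0=G0&G1=0&0=0 G1=(0+0>=2)=0 G2=G0&G3=0&0=0 G3=G0&G2=0&0=0 G4=(0+0>=1)=0 -> 00000
Step 4: G0=G0&G1=0&0=0 G1=(0+0>=2)=0 G2=G0&G3=0&0=0 G3=G0&G2=0&0=0 G4=(0+0>=1)=0 -> 00000
Step 5: G0=G0&G1=0&0=0 G1=(0+0>=2)=0 G2=G0&G3=0&0=0 G3=G0&G2=0&0=0 G4=(0+0>=1)=0 -> 00000
Step 6: G0=G0&G1=0&0=0 G1=(0+0>=2)=0 G2=G0&G3=0&0=0 G3=G0&G2=0&0=0 G4=(0+0>=1)=0 -> 00000

00000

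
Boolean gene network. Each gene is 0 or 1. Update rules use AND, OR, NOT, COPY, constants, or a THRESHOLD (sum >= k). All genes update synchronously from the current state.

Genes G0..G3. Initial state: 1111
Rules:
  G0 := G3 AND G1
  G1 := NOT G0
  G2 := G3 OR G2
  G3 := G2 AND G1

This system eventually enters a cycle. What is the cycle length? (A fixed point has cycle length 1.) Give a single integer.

Step 0: 1111
Step 1: G0=G3&G1=1&1=1 G1=NOT G0=NOT 1=0 G2=G3|G2=1|1=1 G3=G2&G1=1&1=1 -> 1011
Step 2: G0=G3&G1=1&0=0 G1=NOT G0=NOT 1=0 G2=G3|G2=1|1=1 G3=G2&G1=1&0=0 -> 0010
Step 3: G0=G3&G1=0&0=0 G1=NOT G0=NOT 0=1 G2=G3|G2=0|1=1 G3=G2&G1=1&0=0 -> 0110
Step 4: G0=G3&G1=0&1=0 G1=NOT G0=NOT 0=1 G2=G3|G2=0|1=1 G3=G2&G1=1&1=1 -> 0111
Step 5: G0=G3&G1=1&1=1 G1=NOT G0=NOT 0=1 G2=G3|G2=1|1=1 G3=G2&G1=1&1=1 -> 1111
State from step 5 equals state from step 0 -> cycle length 5

Answer: 5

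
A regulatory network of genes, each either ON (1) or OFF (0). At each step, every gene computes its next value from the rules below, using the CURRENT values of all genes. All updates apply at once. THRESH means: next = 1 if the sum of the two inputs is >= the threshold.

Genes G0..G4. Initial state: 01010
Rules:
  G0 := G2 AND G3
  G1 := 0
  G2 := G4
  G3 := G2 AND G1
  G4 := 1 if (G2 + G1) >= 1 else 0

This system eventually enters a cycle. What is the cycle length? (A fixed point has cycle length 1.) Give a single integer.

Answer: 2

Derivation:
Step 0: 01010
Step 1: G0=G2&G3=0&1=0 G1=0(const) G2=G4=0 G3=G2&G1=0&1=0 G4=(0+1>=1)=1 -> 00001
Step 2: G0=G2&G3=0&0=0 G1=0(const) G2=G4=1 G3=G2&G1=0&0=0 G4=(0+0>=1)=0 -> 00100
Step 3: G0=G2&G3=1&0=0 G1=0(const) G2=G4=0 G3=G2&G1=1&0=0 G4=(1+0>=1)=1 -> 00001
State from step 3 equals state from step 1 -> cycle length 2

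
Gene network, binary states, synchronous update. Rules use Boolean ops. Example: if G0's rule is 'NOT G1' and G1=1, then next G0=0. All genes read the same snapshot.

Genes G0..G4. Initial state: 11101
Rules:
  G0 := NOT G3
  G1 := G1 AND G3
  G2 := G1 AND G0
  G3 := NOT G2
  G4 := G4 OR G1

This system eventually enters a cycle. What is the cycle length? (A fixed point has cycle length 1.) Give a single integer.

Step 0: 11101
Step 1: G0=NOT G3=NOT 0=1 G1=G1&G3=1&0=0 G2=G1&G0=1&1=1 G3=NOT G2=NOT 1=0 G4=G4|G1=1|1=1 -> 10101
Step 2: G0=NOT G3=NOT 0=1 G1=G1&G3=0&0=0 G2=G1&G0=0&1=0 G3=NOT G2=NOT 1=0 G4=G4|G1=1|0=1 -> 10001
Step 3: G0=NOT G3=NOT 0=1 G1=G1&G3=0&0=0 G2=G1&G0=0&1=0 G3=NOT G2=NOT 0=1 G4=G4|G1=1|0=1 -> 10011
Step 4: G0=NOT G3=NOT 1=0 G1=G1&G3=0&1=0 G2=G1&G0=0&1=0 G3=NOT G2=NOT 0=1 G4=G4|G1=1|0=1 -> 00011
Step 5: G0=NOT G3=NOT 1=0 G1=G1&G3=0&1=0 G2=G1&G0=0&0=0 G3=NOT G2=NOT 0=1 G4=G4|G1=1|0=1 -> 00011
State from step 5 equals state from step 4 -> cycle length 1

Answer: 1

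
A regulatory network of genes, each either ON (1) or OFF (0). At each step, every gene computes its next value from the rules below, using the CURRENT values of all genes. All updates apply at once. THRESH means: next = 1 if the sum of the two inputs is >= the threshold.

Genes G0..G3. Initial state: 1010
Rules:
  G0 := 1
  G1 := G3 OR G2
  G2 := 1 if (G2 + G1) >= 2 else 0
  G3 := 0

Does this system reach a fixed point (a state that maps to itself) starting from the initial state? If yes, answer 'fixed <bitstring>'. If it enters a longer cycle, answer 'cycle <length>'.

Answer: fixed 1000

Derivation:
Step 0: 1010
Step 1: G0=1(const) G1=G3|G2=0|1=1 G2=(1+0>=2)=0 G3=0(const) -> 1100
Step 2: G0=1(const) G1=G3|G2=0|0=0 G2=(0+1>=2)=0 G3=0(const) -> 1000
Step 3: G0=1(const) G1=G3|G2=0|0=0 G2=(0+0>=2)=0 G3=0(const) -> 1000
Fixed point reached at step 2: 1000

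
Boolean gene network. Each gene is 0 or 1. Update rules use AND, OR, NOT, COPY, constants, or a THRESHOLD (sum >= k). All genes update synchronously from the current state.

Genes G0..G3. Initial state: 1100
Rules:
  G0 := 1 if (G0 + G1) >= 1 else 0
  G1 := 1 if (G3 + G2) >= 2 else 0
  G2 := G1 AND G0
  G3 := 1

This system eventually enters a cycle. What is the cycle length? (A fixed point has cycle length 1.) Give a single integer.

Step 0: 1100
Step 1: G0=(1+1>=1)=1 G1=(0+0>=2)=0 G2=G1&G0=1&1=1 G3=1(const) -> 1011
Step 2: G0=(1+0>=1)=1 G1=(1+1>=2)=1 G2=G1&G0=0&1=0 G3=1(const) -> 1101
Step 3: G0=(1+1>=1)=1 G1=(1+0>=2)=0 G2=G1&G0=1&1=1 G3=1(const) -> 1011
State from step 3 equals state from step 1 -> cycle length 2

Answer: 2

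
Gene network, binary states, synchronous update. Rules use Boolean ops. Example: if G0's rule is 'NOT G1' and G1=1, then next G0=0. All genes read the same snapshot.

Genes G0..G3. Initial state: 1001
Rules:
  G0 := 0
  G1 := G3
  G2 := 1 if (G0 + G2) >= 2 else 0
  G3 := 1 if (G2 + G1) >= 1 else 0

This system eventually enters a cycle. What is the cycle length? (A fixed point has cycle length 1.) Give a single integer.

Answer: 2

Derivation:
Step 0: 1001
Step 1: G0=0(const) G1=G3=1 G2=(1+0>=2)=0 G3=(0+0>=1)=0 -> 0100
Step 2: G0=0(const) G1=G3=0 G2=(0+0>=2)=0 G3=(0+1>=1)=1 -> 0001
Step 3: G0=0(const) G1=G3=1 G2=(0+0>=2)=0 G3=(0+0>=1)=0 -> 0100
State from step 3 equals state from step 1 -> cycle length 2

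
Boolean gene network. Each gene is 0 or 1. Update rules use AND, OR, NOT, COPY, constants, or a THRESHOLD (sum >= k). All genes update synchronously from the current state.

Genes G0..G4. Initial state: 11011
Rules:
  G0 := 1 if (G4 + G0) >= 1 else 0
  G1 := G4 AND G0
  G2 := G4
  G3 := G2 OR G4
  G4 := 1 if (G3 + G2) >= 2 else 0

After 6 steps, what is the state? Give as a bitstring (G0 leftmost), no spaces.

Step 1: G0=(1+1>=1)=1 G1=G4&G0=1&1=1 G2=G4=1 G3=G2|G4=0|1=1 G4=(1+0>=2)=0 -> 11110
Step 2: G0=(0+1>=1)=1 G1=G4&G0=0&1=0 G2=G4=0 G3=G2|G4=1|0=1 G4=(1+1>=2)=1 -> 10011
Step 3: G0=(1+1>=1)=1 G1=G4&G0=1&1=1 G2=G4=1 G3=G2|G4=0|1=1 G4=(1+0>=2)=0 -> 11110
Step 4: G0=(0+1>=1)=1 G1=G4&G0=0&1=0 G2=G4=0 G3=G2|G4=1|0=1 G4=(1+1>=2)=1 -> 10011
Step 5: G0=(1+1>=1)=1 G1=G4&G0=1&1=1 G2=G4=1 G3=G2|G4=0|1=1 G4=(1+0>=2)=0 -> 11110
Step 6: G0=(0+1>=1)=1 G1=G4&G0=0&1=0 G2=G4=0 G3=G2|G4=1|0=1 G4=(1+1>=2)=1 -> 10011

10011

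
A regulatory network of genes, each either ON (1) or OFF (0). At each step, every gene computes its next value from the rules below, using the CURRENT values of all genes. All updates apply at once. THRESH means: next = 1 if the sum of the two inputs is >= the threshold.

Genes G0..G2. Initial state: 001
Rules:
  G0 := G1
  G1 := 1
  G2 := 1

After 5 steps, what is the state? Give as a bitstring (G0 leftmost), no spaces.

Step 1: G0=G1=0 G1=1(const) G2=1(const) -> 011
Step 2: G0=G1=1 G1=1(const) G2=1(const) -> 111
Step 3: G0=G1=1 G1=1(const) G2=1(const) -> 111
Step 4: G0=G1=1 G1=1(const) G2=1(const) -> 111
Step 5: G0=G1=1 G1=1(const) G2=1(const) -> 111

111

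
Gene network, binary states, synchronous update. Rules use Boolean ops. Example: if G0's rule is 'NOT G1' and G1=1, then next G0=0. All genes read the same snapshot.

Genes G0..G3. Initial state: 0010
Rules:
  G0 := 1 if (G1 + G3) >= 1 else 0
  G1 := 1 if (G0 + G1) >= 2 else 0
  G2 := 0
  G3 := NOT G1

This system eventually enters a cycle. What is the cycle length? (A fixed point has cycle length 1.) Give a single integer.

Answer: 1

Derivation:
Step 0: 0010
Step 1: G0=(0+0>=1)=0 G1=(0+0>=2)=0 G2=0(const) G3=NOT G1=NOT 0=1 -> 0001
Step 2: G0=(0+1>=1)=1 G1=(0+0>=2)=0 G2=0(const) G3=NOT G1=NOT 0=1 -> 1001
Step 3: G0=(0+1>=1)=1 G1=(1+0>=2)=0 G2=0(const) G3=NOT G1=NOT 0=1 -> 1001
State from step 3 equals state from step 2 -> cycle length 1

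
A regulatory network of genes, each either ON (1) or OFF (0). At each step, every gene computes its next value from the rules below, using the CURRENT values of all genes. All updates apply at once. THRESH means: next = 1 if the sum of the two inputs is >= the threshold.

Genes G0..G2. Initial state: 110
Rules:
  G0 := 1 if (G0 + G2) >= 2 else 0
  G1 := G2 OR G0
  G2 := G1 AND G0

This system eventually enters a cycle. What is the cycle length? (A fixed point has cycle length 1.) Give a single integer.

Answer: 1

Derivation:
Step 0: 110
Step 1: G0=(1+0>=2)=0 G1=G2|G0=0|1=1 G2=G1&G0=1&1=1 -> 011
Step 2: G0=(0+1>=2)=0 G1=G2|G0=1|0=1 G2=G1&G0=1&0=0 -> 010
Step 3: G0=(0+0>=2)=0 G1=G2|G0=0|0=0 G2=G1&G0=1&0=0 -> 000
Step 4: G0=(0+0>=2)=0 G1=G2|G0=0|0=0 G2=G1&G0=0&0=0 -> 000
State from step 4 equals state from step 3 -> cycle length 1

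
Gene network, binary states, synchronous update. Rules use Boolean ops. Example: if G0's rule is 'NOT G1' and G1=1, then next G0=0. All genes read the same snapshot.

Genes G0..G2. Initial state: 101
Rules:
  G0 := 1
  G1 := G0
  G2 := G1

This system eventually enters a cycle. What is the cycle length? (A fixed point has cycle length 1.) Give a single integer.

Step 0: 101
Step 1: G0=1(const) G1=G0=1 G2=G1=0 -> 110
Step 2: G0=1(const) G1=G0=1 G2=G1=1 -> 111
Step 3: G0=1(const) G1=G0=1 G2=G1=1 -> 111
State from step 3 equals state from step 2 -> cycle length 1

Answer: 1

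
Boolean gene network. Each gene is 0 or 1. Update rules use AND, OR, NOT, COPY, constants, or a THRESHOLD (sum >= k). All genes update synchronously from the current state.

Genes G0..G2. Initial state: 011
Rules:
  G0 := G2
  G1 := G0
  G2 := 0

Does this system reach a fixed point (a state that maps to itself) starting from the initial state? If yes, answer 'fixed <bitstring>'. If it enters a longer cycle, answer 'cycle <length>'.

Step 0: 011
Step 1: G0=G2=1 G1=G0=0 G2=0(const) -> 100
Step 2: G0=G2=0 G1=G0=1 G2=0(const) -> 010
Step 3: G0=G2=0 G1=G0=0 G2=0(const) -> 000
Step 4: G0=G2=0 G1=G0=0 G2=0(const) -> 000
Fixed point reached at step 3: 000

Answer: fixed 000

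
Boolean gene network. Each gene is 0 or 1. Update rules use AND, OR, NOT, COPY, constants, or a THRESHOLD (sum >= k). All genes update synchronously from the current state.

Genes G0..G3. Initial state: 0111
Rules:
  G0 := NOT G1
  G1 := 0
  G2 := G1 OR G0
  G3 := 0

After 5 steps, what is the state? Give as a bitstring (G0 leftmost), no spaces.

Step 1: G0=NOT G1=NOT 1=0 G1=0(const) G2=G1|G0=1|0=1 G3=0(const) -> 0010
Step 2: G0=NOT G1=NOT 0=1 G1=0(const) G2=G1|G0=0|0=0 G3=0(const) -> 1000
Step 3: G0=NOT G1=NOT 0=1 G1=0(const) G2=G1|G0=0|1=1 G3=0(const) -> 1010
Step 4: G0=NOT G1=NOT 0=1 G1=0(const) G2=G1|G0=0|1=1 G3=0(const) -> 1010
Step 5: G0=NOT G1=NOT 0=1 G1=0(const) G2=G1|G0=0|1=1 G3=0(const) -> 1010

1010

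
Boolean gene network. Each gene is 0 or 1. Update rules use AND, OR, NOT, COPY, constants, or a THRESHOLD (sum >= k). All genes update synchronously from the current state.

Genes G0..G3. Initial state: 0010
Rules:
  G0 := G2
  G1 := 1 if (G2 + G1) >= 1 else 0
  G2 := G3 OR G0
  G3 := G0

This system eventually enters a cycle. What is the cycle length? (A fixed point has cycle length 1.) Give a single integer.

Answer: 1

Derivation:
Step 0: 0010
Step 1: G0=G2=1 G1=(1+0>=1)=1 G2=G3|G0=0|0=0 G3=G0=0 -> 1100
Step 2: G0=G2=0 G1=(0+1>=1)=1 G2=G3|G0=0|1=1 G3=G0=1 -> 0111
Step 3: G0=G2=1 G1=(1+1>=1)=1 G2=G3|G0=1|0=1 G3=G0=0 -> 1110
Step 4: G0=G2=1 G1=(1+1>=1)=1 G2=G3|G0=0|1=1 G3=G0=1 -> 1111
Step 5: G0=G2=1 G1=(1+1>=1)=1 G2=G3|G0=1|1=1 G3=G0=1 -> 1111
State from step 5 equals state from step 4 -> cycle length 1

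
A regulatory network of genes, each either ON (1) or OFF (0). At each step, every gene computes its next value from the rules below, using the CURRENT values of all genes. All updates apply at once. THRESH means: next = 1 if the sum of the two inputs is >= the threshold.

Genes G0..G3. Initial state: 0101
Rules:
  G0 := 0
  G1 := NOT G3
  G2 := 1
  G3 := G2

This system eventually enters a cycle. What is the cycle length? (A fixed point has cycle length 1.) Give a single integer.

Answer: 1

Derivation:
Step 0: 0101
Step 1: G0=0(const) G1=NOT G3=NOT 1=0 G2=1(const) G3=G2=0 -> 0010
Step 2: G0=0(const) G1=NOT G3=NOT 0=1 G2=1(const) G3=G2=1 -> 0111
Step 3: G0=0(const) G1=NOT G3=NOT 1=0 G2=1(const) G3=G2=1 -> 0011
Step 4: G0=0(const) G1=NOT G3=NOT 1=0 G2=1(const) G3=G2=1 -> 0011
State from step 4 equals state from step 3 -> cycle length 1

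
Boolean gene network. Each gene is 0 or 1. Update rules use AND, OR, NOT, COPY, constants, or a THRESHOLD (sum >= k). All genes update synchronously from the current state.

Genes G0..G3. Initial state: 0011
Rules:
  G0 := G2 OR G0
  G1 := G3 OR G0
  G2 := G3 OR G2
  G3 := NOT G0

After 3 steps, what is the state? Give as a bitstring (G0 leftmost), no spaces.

Step 1: G0=G2|G0=1|0=1 G1=G3|G0=1|0=1 G2=G3|G2=1|1=1 G3=NOT G0=NOT 0=1 -> 1111
Step 2: G0=G2|G0=1|1=1 G1=G3|G0=1|1=1 G2=G3|G2=1|1=1 G3=NOT G0=NOT 1=0 -> 1110
Step 3: G0=G2|G0=1|1=1 G1=G3|G0=0|1=1 G2=G3|G2=0|1=1 G3=NOT G0=NOT 1=0 -> 1110

1110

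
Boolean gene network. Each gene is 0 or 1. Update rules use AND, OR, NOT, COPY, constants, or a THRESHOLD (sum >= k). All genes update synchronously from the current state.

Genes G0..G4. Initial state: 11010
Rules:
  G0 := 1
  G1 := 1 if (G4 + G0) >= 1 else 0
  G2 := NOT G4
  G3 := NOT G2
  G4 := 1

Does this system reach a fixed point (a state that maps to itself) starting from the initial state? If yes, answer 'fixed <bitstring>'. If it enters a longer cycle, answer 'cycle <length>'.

Answer: fixed 11011

Derivation:
Step 0: 11010
Step 1: G0=1(const) G1=(0+1>=1)=1 G2=NOT G4=NOT 0=1 G3=NOT G2=NOT 0=1 G4=1(const) -> 11111
Step 2: G0=1(const) G1=(1+1>=1)=1 G2=NOT G4=NOT 1=0 G3=NOT G2=NOT 1=0 G4=1(const) -> 11001
Step 3: G0=1(const) G1=(1+1>=1)=1 G2=NOT G4=NOT 1=0 G3=NOT G2=NOT 0=1 G4=1(const) -> 11011
Step 4: G0=1(const) G1=(1+1>=1)=1 G2=NOT G4=NOT 1=0 G3=NOT G2=NOT 0=1 G4=1(const) -> 11011
Fixed point reached at step 3: 11011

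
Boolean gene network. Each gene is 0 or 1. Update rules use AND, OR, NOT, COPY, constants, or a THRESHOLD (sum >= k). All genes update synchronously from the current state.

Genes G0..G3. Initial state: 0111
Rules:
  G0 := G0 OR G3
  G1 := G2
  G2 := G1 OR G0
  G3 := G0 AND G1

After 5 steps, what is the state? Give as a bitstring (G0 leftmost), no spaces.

Step 1: G0=G0|G3=0|1=1 G1=G2=1 G2=G1|G0=1|0=1 G3=G0&G1=0&1=0 -> 1110
Step 2: G0=G0|G3=1|0=1 G1=G2=1 G2=G1|G0=1|1=1 G3=G0&G1=1&1=1 -> 1111
Step 3: G0=G0|G3=1|1=1 G1=G2=1 G2=G1|G0=1|1=1 G3=G0&G1=1&1=1 -> 1111
Step 4: G0=G0|G3=1|1=1 G1=G2=1 G2=G1|G0=1|1=1 G3=G0&G1=1&1=1 -> 1111
Step 5: G0=G0|G3=1|1=1 G1=G2=1 G2=G1|G0=1|1=1 G3=G0&G1=1&1=1 -> 1111

1111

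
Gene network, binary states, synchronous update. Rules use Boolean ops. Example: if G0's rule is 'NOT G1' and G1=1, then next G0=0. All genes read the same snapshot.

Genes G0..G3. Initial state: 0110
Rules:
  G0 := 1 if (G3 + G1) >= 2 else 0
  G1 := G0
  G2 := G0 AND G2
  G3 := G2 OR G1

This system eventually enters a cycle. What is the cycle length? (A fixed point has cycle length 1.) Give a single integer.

Step 0: 0110
Step 1: G0=(0+1>=2)=0 G1=G0=0 G2=G0&G2=0&1=0 G3=G2|G1=1|1=1 -> 0001
Step 2: G0=(1+0>=2)=0 G1=G0=0 G2=G0&G2=0&0=0 G3=G2|G1=0|0=0 -> 0000
Step 3: G0=(0+0>=2)=0 G1=G0=0 G2=G0&G2=0&0=0 G3=G2|G1=0|0=0 -> 0000
State from step 3 equals state from step 2 -> cycle length 1

Answer: 1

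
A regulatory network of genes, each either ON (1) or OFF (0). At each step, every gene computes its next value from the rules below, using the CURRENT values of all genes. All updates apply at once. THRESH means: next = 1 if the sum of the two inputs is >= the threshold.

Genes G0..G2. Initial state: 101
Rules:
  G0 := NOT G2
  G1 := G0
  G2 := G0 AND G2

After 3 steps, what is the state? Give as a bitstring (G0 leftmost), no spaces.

Step 1: G0=NOT G2=NOT 1=0 G1=G0=1 G2=G0&G2=1&1=1 -> 011
Step 2: G0=NOT G2=NOT 1=0 G1=G0=0 G2=G0&G2=0&1=0 -> 000
Step 3: G0=NOT G2=NOT 0=1 G1=G0=0 G2=G0&G2=0&0=0 -> 100

100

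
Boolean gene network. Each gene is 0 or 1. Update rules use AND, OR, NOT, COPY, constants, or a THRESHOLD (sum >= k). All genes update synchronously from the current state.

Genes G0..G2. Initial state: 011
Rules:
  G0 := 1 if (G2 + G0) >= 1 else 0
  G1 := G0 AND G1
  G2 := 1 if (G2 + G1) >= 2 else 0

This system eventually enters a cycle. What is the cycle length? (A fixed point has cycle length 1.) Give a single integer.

Answer: 1

Derivation:
Step 0: 011
Step 1: G0=(1+0>=1)=1 G1=G0&G1=0&1=0 G2=(1+1>=2)=1 -> 101
Step 2: G0=(1+1>=1)=1 G1=G0&G1=1&0=0 G2=(1+0>=2)=0 -> 100
Step 3: G0=(0+1>=1)=1 G1=G0&G1=1&0=0 G2=(0+0>=2)=0 -> 100
State from step 3 equals state from step 2 -> cycle length 1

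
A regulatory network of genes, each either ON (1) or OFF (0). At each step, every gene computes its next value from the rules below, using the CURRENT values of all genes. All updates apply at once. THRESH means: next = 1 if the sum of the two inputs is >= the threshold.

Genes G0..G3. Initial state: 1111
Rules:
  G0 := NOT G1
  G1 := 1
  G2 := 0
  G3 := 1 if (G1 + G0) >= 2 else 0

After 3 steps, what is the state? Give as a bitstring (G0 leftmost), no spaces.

Step 1: G0=NOT G1=NOT 1=0 G1=1(const) G2=0(const) G3=(1+1>=2)=1 -> 0101
Step 2: G0=NOT G1=NOT 1=0 G1=1(const) G2=0(const) G3=(1+0>=2)=0 -> 0100
Step 3: G0=NOT G1=NOT 1=0 G1=1(const) G2=0(const) G3=(1+0>=2)=0 -> 0100

0100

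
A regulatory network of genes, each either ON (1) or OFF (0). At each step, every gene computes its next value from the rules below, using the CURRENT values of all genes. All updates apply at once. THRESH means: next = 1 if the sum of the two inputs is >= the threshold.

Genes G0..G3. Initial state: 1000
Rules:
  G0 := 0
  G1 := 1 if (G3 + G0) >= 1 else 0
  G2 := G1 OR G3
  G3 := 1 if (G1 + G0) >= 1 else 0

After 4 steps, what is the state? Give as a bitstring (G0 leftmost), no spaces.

Step 1: G0=0(const) G1=(0+1>=1)=1 G2=G1|G3=0|0=0 G3=(0+1>=1)=1 -> 0101
Step 2: G0=0(const) G1=(1+0>=1)=1 G2=G1|G3=1|1=1 G3=(1+0>=1)=1 -> 0111
Step 3: G0=0(const) G1=(1+0>=1)=1 G2=G1|G3=1|1=1 G3=(1+0>=1)=1 -> 0111
Step 4: G0=0(const) G1=(1+0>=1)=1 G2=G1|G3=1|1=1 G3=(1+0>=1)=1 -> 0111

0111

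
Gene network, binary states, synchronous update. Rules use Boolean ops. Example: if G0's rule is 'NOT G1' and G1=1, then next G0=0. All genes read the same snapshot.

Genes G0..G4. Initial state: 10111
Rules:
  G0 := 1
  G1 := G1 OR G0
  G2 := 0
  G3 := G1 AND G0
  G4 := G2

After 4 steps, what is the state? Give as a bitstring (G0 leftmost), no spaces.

Step 1: G0=1(const) G1=G1|G0=0|1=1 G2=0(const) G3=G1&G0=0&1=0 G4=G2=1 -> 11001
Step 2: G0=1(const) G1=G1|G0=1|1=1 G2=0(const) G3=G1&G0=1&1=1 G4=G2=0 -> 11010
Step 3: G0=1(const) G1=G1|G0=1|1=1 G2=0(const) G3=G1&G0=1&1=1 G4=G2=0 -> 11010
Step 4: G0=1(const) G1=G1|G0=1|1=1 G2=0(const) G3=G1&G0=1&1=1 G4=G2=0 -> 11010

11010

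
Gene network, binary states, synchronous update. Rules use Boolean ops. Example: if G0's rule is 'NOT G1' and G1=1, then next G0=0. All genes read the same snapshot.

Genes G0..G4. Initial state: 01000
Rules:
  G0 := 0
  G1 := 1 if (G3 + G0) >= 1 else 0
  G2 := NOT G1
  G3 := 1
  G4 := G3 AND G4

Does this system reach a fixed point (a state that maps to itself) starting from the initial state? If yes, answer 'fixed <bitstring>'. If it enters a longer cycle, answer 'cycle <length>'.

Answer: fixed 01010

Derivation:
Step 0: 01000
Step 1: G0=0(const) G1=(0+0>=1)=0 G2=NOT G1=NOT 1=0 G3=1(const) G4=G3&G4=0&0=0 -> 00010
Step 2: G0=0(const) G1=(1+0>=1)=1 G2=NOT G1=NOT 0=1 G3=1(const) G4=G3&G4=1&0=0 -> 01110
Step 3: G0=0(const) G1=(1+0>=1)=1 G2=NOT G1=NOT 1=0 G3=1(const) G4=G3&G4=1&0=0 -> 01010
Step 4: G0=0(const) G1=(1+0>=1)=1 G2=NOT G1=NOT 1=0 G3=1(const) G4=G3&G4=1&0=0 -> 01010
Fixed point reached at step 3: 01010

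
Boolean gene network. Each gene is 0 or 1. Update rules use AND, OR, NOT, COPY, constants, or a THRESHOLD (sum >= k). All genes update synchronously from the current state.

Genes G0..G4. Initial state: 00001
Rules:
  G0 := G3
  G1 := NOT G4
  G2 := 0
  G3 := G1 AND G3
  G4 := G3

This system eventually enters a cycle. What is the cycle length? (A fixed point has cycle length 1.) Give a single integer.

Step 0: 00001
Step 1: G0=G3=0 G1=NOT G4=NOT 1=0 G2=0(const) G3=G1&G3=0&0=0 G4=G3=0 -> 00000
Step 2: G0=G3=0 G1=NOT G4=NOT 0=1 G2=0(const) G3=G1&G3=0&0=0 G4=G3=0 -> 01000
Step 3: G0=G3=0 G1=NOT G4=NOT 0=1 G2=0(const) G3=G1&G3=1&0=0 G4=G3=0 -> 01000
State from step 3 equals state from step 2 -> cycle length 1

Answer: 1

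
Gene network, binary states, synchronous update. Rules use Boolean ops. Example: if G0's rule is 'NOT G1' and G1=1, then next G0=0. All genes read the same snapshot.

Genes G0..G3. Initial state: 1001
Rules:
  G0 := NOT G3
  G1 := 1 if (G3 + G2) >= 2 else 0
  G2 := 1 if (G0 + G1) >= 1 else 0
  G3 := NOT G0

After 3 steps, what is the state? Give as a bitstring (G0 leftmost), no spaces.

Step 1: G0=NOT G3=NOT 1=0 G1=(1+0>=2)=0 G2=(1+0>=1)=1 G3=NOT G0=NOT 1=0 -> 0010
Step 2: G0=NOT G3=NOT 0=1 G1=(0+1>=2)=0 G2=(0+0>=1)=0 G3=NOT G0=NOT 0=1 -> 1001
Step 3: G0=NOT G3=NOT 1=0 G1=(1+0>=2)=0 G2=(1+0>=1)=1 G3=NOT G0=NOT 1=0 -> 0010

0010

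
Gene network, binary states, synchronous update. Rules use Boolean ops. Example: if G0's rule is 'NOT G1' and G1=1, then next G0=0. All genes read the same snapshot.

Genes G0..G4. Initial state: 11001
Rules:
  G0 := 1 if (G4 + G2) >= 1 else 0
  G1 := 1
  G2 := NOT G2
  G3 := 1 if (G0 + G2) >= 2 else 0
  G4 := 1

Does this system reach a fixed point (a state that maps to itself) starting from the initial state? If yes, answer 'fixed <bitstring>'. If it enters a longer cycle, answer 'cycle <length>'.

Answer: cycle 2

Derivation:
Step 0: 11001
Step 1: G0=(1+0>=1)=1 G1=1(const) G2=NOT G2=NOT 0=1 G3=(1+0>=2)=0 G4=1(const) -> 11101
Step 2: G0=(1+1>=1)=1 G1=1(const) G2=NOT G2=NOT 1=0 G3=(1+1>=2)=1 G4=1(const) -> 11011
Step 3: G0=(1+0>=1)=1 G1=1(const) G2=NOT G2=NOT 0=1 G3=(1+0>=2)=0 G4=1(const) -> 11101
Cycle of length 2 starting at step 1 -> no fixed point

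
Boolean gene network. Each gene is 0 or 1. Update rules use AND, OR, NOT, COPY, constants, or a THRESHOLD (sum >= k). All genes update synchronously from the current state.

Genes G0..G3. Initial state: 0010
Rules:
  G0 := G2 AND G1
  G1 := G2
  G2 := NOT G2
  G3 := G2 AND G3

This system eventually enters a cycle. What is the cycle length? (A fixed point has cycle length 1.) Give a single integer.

Step 0: 0010
Step 1: G0=G2&G1=1&0=0 G1=G2=1 G2=NOT G2=NOT 1=0 G3=G2&G3=1&0=0 -> 0100
Step 2: G0=G2&G1=0&1=0 G1=G2=0 G2=NOT G2=NOT 0=1 G3=G2&G3=0&0=0 -> 0010
State from step 2 equals state from step 0 -> cycle length 2

Answer: 2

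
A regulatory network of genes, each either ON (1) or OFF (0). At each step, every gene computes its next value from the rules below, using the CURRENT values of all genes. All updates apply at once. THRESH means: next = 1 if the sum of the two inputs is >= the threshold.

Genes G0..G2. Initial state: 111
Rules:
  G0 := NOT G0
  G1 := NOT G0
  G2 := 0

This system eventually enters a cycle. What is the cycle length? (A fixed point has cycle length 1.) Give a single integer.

Step 0: 111
Step 1: G0=NOT G0=NOT 1=0 G1=NOT G0=NOT 1=0 G2=0(const) -> 000
Step 2: G0=NOT G0=NOT 0=1 G1=NOT G0=NOT 0=1 G2=0(const) -> 110
Step 3: G0=NOT G0=NOT 1=0 G1=NOT G0=NOT 1=0 G2=0(const) -> 000
State from step 3 equals state from step 1 -> cycle length 2

Answer: 2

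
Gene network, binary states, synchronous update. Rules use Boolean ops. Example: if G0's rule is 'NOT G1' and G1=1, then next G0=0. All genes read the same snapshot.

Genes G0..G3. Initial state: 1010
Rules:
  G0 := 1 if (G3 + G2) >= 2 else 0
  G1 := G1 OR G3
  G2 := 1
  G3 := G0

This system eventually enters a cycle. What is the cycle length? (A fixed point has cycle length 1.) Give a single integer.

Step 0: 1010
Step 1: G0=(0+1>=2)=0 G1=G1|G3=0|0=0 G2=1(const) G3=G0=1 -> 0011
Step 2: G0=(1+1>=2)=1 G1=G1|G3=0|1=1 G2=1(const) G3=G0=0 -> 1110
Step 3: G0=(0+1>=2)=0 G1=G1|G3=1|0=1 G2=1(const) G3=G0=1 -> 0111
Step 4: G0=(1+1>=2)=1 G1=G1|G3=1|1=1 G2=1(const) G3=G0=0 -> 1110
State from step 4 equals state from step 2 -> cycle length 2

Answer: 2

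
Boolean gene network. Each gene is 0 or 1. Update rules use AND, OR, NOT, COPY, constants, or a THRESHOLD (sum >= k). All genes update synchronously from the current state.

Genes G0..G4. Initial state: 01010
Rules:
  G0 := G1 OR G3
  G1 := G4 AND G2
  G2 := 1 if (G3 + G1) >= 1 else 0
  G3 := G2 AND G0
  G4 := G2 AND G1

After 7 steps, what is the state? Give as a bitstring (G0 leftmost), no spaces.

Step 1: G0=G1|G3=1|1=1 G1=G4&G2=0&0=0 G2=(1+1>=1)=1 G3=G2&G0=0&0=0 G4=G2&G1=0&1=0 -> 10100
Step 2: G0=G1|G3=0|0=0 G1=G4&G2=0&1=0 G2=(0+0>=1)=0 G3=G2&G0=1&1=1 G4=G2&G1=1&0=0 -> 00010
Step 3: G0=G1|G3=0|1=1 G1=G4&G2=0&0=0 G2=(1+0>=1)=1 G3=G2&G0=0&0=0 G4=G2&G1=0&0=0 -> 10100
Step 4: G0=G1|G3=0|0=0 G1=G4&G2=0&1=0 G2=(0+0>=1)=0 G3=G2&G0=1&1=1 G4=G2&G1=1&0=0 -> 00010
Step 5: G0=G1|G3=0|1=1 G1=G4&G2=0&0=0 G2=(1+0>=1)=1 G3=G2&G0=0&0=0 G4=G2&G1=0&0=0 -> 10100
Step 6: G0=G1|G3=0|0=0 G1=G4&G2=0&1=0 G2=(0+0>=1)=0 G3=G2&G0=1&1=1 G4=G2&G1=1&0=0 -> 00010
Step 7: G0=G1|G3=0|1=1 G1=G4&G2=0&0=0 G2=(1+0>=1)=1 G3=G2&G0=0&0=0 G4=G2&G1=0&0=0 -> 10100

10100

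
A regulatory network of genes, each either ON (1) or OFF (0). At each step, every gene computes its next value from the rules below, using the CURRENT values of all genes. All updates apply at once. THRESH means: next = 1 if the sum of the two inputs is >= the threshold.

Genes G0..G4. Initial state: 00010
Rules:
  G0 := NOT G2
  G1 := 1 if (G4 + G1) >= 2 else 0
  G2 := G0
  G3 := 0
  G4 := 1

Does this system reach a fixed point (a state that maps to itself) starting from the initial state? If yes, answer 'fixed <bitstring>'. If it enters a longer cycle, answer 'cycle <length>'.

Step 0: 00010
Step 1: G0=NOT G2=NOT 0=1 G1=(0+0>=2)=0 G2=G0=0 G3=0(const) G4=1(const) -> 10001
Step 2: G0=NOT G2=NOT 0=1 G1=(1+0>=2)=0 G2=G0=1 G3=0(const) G4=1(const) -> 10101
Step 3: G0=NOT G2=NOT 1=0 G1=(1+0>=2)=0 G2=G0=1 G3=0(const) G4=1(const) -> 00101
Step 4: G0=NOT G2=NOT 1=0 G1=(1+0>=2)=0 G2=G0=0 G3=0(const) G4=1(const) -> 00001
Step 5: G0=NOT G2=NOT 0=1 G1=(1+0>=2)=0 G2=G0=0 G3=0(const) G4=1(const) -> 10001
Cycle of length 4 starting at step 1 -> no fixed point

Answer: cycle 4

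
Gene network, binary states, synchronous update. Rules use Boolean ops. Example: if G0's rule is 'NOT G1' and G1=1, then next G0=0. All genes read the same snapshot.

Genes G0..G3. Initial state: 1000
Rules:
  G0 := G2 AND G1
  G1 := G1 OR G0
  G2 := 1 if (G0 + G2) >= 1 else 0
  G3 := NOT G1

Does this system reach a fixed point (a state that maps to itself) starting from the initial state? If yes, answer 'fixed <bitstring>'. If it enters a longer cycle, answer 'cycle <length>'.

Answer: fixed 1110

Derivation:
Step 0: 1000
Step 1: G0=G2&G1=0&0=0 G1=G1|G0=0|1=1 G2=(1+0>=1)=1 G3=NOT G1=NOT 0=1 -> 0111
Step 2: G0=G2&G1=1&1=1 G1=G1|G0=1|0=1 G2=(0+1>=1)=1 G3=NOT G1=NOT 1=0 -> 1110
Step 3: G0=G2&G1=1&1=1 G1=G1|G0=1|1=1 G2=(1+1>=1)=1 G3=NOT G1=NOT 1=0 -> 1110
Fixed point reached at step 2: 1110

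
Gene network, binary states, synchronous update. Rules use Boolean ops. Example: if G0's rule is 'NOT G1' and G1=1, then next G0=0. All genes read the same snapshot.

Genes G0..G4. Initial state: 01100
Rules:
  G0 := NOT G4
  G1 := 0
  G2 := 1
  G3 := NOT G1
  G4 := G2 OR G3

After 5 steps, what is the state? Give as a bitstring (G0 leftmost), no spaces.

Step 1: G0=NOT G4=NOT 0=1 G1=0(const) G2=1(const) G3=NOT G1=NOT 1=0 G4=G2|G3=1|0=1 -> 10101
Step 2: G0=NOT G4=NOT 1=0 G1=0(const) G2=1(const) G3=NOT G1=NOT 0=1 G4=G2|G3=1|0=1 -> 00111
Step 3: G0=NOT G4=NOT 1=0 G1=0(const) G2=1(const) G3=NOT G1=NOT 0=1 G4=G2|G3=1|1=1 -> 00111
Step 4: G0=NOT G4=NOT 1=0 G1=0(const) G2=1(const) G3=NOT G1=NOT 0=1 G4=G2|G3=1|1=1 -> 00111
Step 5: G0=NOT G4=NOT 1=0 G1=0(const) G2=1(const) G3=NOT G1=NOT 0=1 G4=G2|G3=1|1=1 -> 00111

00111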